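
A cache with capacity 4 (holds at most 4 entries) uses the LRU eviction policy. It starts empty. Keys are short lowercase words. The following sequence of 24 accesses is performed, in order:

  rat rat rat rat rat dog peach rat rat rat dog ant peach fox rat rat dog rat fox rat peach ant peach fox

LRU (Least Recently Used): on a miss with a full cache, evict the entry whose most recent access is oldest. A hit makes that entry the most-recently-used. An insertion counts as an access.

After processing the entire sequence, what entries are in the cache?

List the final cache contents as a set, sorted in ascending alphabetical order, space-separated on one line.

Answer: ant fox peach rat

Derivation:
LRU simulation (capacity=4):
  1. access rat: MISS. Cache (LRU->MRU): [rat]
  2. access rat: HIT. Cache (LRU->MRU): [rat]
  3. access rat: HIT. Cache (LRU->MRU): [rat]
  4. access rat: HIT. Cache (LRU->MRU): [rat]
  5. access rat: HIT. Cache (LRU->MRU): [rat]
  6. access dog: MISS. Cache (LRU->MRU): [rat dog]
  7. access peach: MISS. Cache (LRU->MRU): [rat dog peach]
  8. access rat: HIT. Cache (LRU->MRU): [dog peach rat]
  9. access rat: HIT. Cache (LRU->MRU): [dog peach rat]
  10. access rat: HIT. Cache (LRU->MRU): [dog peach rat]
  11. access dog: HIT. Cache (LRU->MRU): [peach rat dog]
  12. access ant: MISS. Cache (LRU->MRU): [peach rat dog ant]
  13. access peach: HIT. Cache (LRU->MRU): [rat dog ant peach]
  14. access fox: MISS, evict rat. Cache (LRU->MRU): [dog ant peach fox]
  15. access rat: MISS, evict dog. Cache (LRU->MRU): [ant peach fox rat]
  16. access rat: HIT. Cache (LRU->MRU): [ant peach fox rat]
  17. access dog: MISS, evict ant. Cache (LRU->MRU): [peach fox rat dog]
  18. access rat: HIT. Cache (LRU->MRU): [peach fox dog rat]
  19. access fox: HIT. Cache (LRU->MRU): [peach dog rat fox]
  20. access rat: HIT. Cache (LRU->MRU): [peach dog fox rat]
  21. access peach: HIT. Cache (LRU->MRU): [dog fox rat peach]
  22. access ant: MISS, evict dog. Cache (LRU->MRU): [fox rat peach ant]
  23. access peach: HIT. Cache (LRU->MRU): [fox rat ant peach]
  24. access fox: HIT. Cache (LRU->MRU): [rat ant peach fox]
Total: 16 hits, 8 misses, 4 evictions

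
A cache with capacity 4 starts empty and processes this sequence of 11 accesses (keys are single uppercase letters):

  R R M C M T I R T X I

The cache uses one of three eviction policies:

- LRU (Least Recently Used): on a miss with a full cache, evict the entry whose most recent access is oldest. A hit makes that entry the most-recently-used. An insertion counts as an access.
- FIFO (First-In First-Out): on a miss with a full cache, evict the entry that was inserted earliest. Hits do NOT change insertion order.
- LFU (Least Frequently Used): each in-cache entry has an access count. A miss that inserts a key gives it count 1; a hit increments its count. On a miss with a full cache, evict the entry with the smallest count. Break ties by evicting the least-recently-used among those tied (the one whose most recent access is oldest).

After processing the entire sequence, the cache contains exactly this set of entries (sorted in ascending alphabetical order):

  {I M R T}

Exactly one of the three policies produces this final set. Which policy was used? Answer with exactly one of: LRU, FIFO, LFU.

Answer: LFU

Derivation:
Simulating under each policy and comparing final sets:
  LRU: final set = {I R T X} -> differs
  FIFO: final set = {I R T X} -> differs
  LFU: final set = {I M R T} -> MATCHES target
Only LFU produces the target set.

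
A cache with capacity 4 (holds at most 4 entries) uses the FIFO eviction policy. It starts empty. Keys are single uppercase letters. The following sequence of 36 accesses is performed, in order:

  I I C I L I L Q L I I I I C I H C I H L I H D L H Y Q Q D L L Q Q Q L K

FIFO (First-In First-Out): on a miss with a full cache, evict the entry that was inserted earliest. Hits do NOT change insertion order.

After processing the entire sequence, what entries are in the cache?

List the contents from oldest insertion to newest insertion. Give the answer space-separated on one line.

Answer: L Y Q K

Derivation:
FIFO simulation (capacity=4):
  1. access I: MISS. Cache (old->new): [I]
  2. access I: HIT. Cache (old->new): [I]
  3. access C: MISS. Cache (old->new): [I C]
  4. access I: HIT. Cache (old->new): [I C]
  5. access L: MISS. Cache (old->new): [I C L]
  6. access I: HIT. Cache (old->new): [I C L]
  7. access L: HIT. Cache (old->new): [I C L]
  8. access Q: MISS. Cache (old->new): [I C L Q]
  9. access L: HIT. Cache (old->new): [I C L Q]
  10. access I: HIT. Cache (old->new): [I C L Q]
  11. access I: HIT. Cache (old->new): [I C L Q]
  12. access I: HIT. Cache (old->new): [I C L Q]
  13. access I: HIT. Cache (old->new): [I C L Q]
  14. access C: HIT. Cache (old->new): [I C L Q]
  15. access I: HIT. Cache (old->new): [I C L Q]
  16. access H: MISS, evict I. Cache (old->new): [C L Q H]
  17. access C: HIT. Cache (old->new): [C L Q H]
  18. access I: MISS, evict C. Cache (old->new): [L Q H I]
  19. access H: HIT. Cache (old->new): [L Q H I]
  20. access L: HIT. Cache (old->new): [L Q H I]
  21. access I: HIT. Cache (old->new): [L Q H I]
  22. access H: HIT. Cache (old->new): [L Q H I]
  23. access D: MISS, evict L. Cache (old->new): [Q H I D]
  24. access L: MISS, evict Q. Cache (old->new): [H I D L]
  25. access H: HIT. Cache (old->new): [H I D L]
  26. access Y: MISS, evict H. Cache (old->new): [I D L Y]
  27. access Q: MISS, evict I. Cache (old->new): [D L Y Q]
  28. access Q: HIT. Cache (old->new): [D L Y Q]
  29. access D: HIT. Cache (old->new): [D L Y Q]
  30. access L: HIT. Cache (old->new): [D L Y Q]
  31. access L: HIT. Cache (old->new): [D L Y Q]
  32. access Q: HIT. Cache (old->new): [D L Y Q]
  33. access Q: HIT. Cache (old->new): [D L Y Q]
  34. access Q: HIT. Cache (old->new): [D L Y Q]
  35. access L: HIT. Cache (old->new): [D L Y Q]
  36. access K: MISS, evict D. Cache (old->new): [L Y Q K]
Total: 25 hits, 11 misses, 7 evictions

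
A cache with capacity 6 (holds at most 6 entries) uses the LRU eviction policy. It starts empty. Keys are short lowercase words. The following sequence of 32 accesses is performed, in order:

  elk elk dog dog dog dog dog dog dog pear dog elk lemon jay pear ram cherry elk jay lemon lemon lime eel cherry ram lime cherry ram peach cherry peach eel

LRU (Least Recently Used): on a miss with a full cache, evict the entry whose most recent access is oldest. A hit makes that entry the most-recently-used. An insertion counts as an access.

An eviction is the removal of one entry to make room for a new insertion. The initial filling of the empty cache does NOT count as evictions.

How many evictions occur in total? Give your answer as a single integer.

Answer: 5

Derivation:
LRU simulation (capacity=6):
  1. access elk: MISS. Cache (LRU->MRU): [elk]
  2. access elk: HIT. Cache (LRU->MRU): [elk]
  3. access dog: MISS. Cache (LRU->MRU): [elk dog]
  4. access dog: HIT. Cache (LRU->MRU): [elk dog]
  5. access dog: HIT. Cache (LRU->MRU): [elk dog]
  6. access dog: HIT. Cache (LRU->MRU): [elk dog]
  7. access dog: HIT. Cache (LRU->MRU): [elk dog]
  8. access dog: HIT. Cache (LRU->MRU): [elk dog]
  9. access dog: HIT. Cache (LRU->MRU): [elk dog]
  10. access pear: MISS. Cache (LRU->MRU): [elk dog pear]
  11. access dog: HIT. Cache (LRU->MRU): [elk pear dog]
  12. access elk: HIT. Cache (LRU->MRU): [pear dog elk]
  13. access lemon: MISS. Cache (LRU->MRU): [pear dog elk lemon]
  14. access jay: MISS. Cache (LRU->MRU): [pear dog elk lemon jay]
  15. access pear: HIT. Cache (LRU->MRU): [dog elk lemon jay pear]
  16. access ram: MISS. Cache (LRU->MRU): [dog elk lemon jay pear ram]
  17. access cherry: MISS, evict dog. Cache (LRU->MRU): [elk lemon jay pear ram cherry]
  18. access elk: HIT. Cache (LRU->MRU): [lemon jay pear ram cherry elk]
  19. access jay: HIT. Cache (LRU->MRU): [lemon pear ram cherry elk jay]
  20. access lemon: HIT. Cache (LRU->MRU): [pear ram cherry elk jay lemon]
  21. access lemon: HIT. Cache (LRU->MRU): [pear ram cherry elk jay lemon]
  22. access lime: MISS, evict pear. Cache (LRU->MRU): [ram cherry elk jay lemon lime]
  23. access eel: MISS, evict ram. Cache (LRU->MRU): [cherry elk jay lemon lime eel]
  24. access cherry: HIT. Cache (LRU->MRU): [elk jay lemon lime eel cherry]
  25. access ram: MISS, evict elk. Cache (LRU->MRU): [jay lemon lime eel cherry ram]
  26. access lime: HIT. Cache (LRU->MRU): [jay lemon eel cherry ram lime]
  27. access cherry: HIT. Cache (LRU->MRU): [jay lemon eel ram lime cherry]
  28. access ram: HIT. Cache (LRU->MRU): [jay lemon eel lime cherry ram]
  29. access peach: MISS, evict jay. Cache (LRU->MRU): [lemon eel lime cherry ram peach]
  30. access cherry: HIT. Cache (LRU->MRU): [lemon eel lime ram peach cherry]
  31. access peach: HIT. Cache (LRU->MRU): [lemon eel lime ram cherry peach]
  32. access eel: HIT. Cache (LRU->MRU): [lemon lime ram cherry peach eel]
Total: 21 hits, 11 misses, 5 evictions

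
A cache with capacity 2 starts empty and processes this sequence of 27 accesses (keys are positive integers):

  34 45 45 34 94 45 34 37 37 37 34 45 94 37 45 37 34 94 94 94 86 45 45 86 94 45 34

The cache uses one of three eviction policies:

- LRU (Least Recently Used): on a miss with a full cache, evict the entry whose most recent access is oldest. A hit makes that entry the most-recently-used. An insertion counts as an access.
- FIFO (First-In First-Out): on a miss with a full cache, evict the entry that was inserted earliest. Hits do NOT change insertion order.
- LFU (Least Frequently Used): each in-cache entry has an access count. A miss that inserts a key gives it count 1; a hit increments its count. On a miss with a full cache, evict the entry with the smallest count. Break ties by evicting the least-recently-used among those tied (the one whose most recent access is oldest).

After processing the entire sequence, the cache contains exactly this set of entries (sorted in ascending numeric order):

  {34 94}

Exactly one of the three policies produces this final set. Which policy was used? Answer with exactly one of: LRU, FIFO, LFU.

Answer: FIFO

Derivation:
Simulating under each policy and comparing final sets:
  LRU: final set = {34 45} -> differs
  FIFO: final set = {34 94} -> MATCHES target
  LFU: final set = {34 45} -> differs
Only FIFO produces the target set.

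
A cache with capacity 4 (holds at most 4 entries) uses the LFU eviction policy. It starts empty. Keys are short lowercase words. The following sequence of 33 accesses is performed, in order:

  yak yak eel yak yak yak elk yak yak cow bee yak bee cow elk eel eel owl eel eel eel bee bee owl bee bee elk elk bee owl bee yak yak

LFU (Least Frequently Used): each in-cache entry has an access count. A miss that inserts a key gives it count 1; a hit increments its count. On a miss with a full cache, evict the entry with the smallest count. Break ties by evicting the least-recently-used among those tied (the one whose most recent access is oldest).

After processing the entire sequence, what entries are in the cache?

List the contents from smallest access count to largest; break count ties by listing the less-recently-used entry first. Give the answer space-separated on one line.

Answer: owl eel bee yak

Derivation:
LFU simulation (capacity=4):
  1. access yak: MISS. Cache: [yak(c=1)]
  2. access yak: HIT, count now 2. Cache: [yak(c=2)]
  3. access eel: MISS. Cache: [eel(c=1) yak(c=2)]
  4. access yak: HIT, count now 3. Cache: [eel(c=1) yak(c=3)]
  5. access yak: HIT, count now 4. Cache: [eel(c=1) yak(c=4)]
  6. access yak: HIT, count now 5. Cache: [eel(c=1) yak(c=5)]
  7. access elk: MISS. Cache: [eel(c=1) elk(c=1) yak(c=5)]
  8. access yak: HIT, count now 6. Cache: [eel(c=1) elk(c=1) yak(c=6)]
  9. access yak: HIT, count now 7. Cache: [eel(c=1) elk(c=1) yak(c=7)]
  10. access cow: MISS. Cache: [eel(c=1) elk(c=1) cow(c=1) yak(c=7)]
  11. access bee: MISS, evict eel(c=1). Cache: [elk(c=1) cow(c=1) bee(c=1) yak(c=7)]
  12. access yak: HIT, count now 8. Cache: [elk(c=1) cow(c=1) bee(c=1) yak(c=8)]
  13. access bee: HIT, count now 2. Cache: [elk(c=1) cow(c=1) bee(c=2) yak(c=8)]
  14. access cow: HIT, count now 2. Cache: [elk(c=1) bee(c=2) cow(c=2) yak(c=8)]
  15. access elk: HIT, count now 2. Cache: [bee(c=2) cow(c=2) elk(c=2) yak(c=8)]
  16. access eel: MISS, evict bee(c=2). Cache: [eel(c=1) cow(c=2) elk(c=2) yak(c=8)]
  17. access eel: HIT, count now 2. Cache: [cow(c=2) elk(c=2) eel(c=2) yak(c=8)]
  18. access owl: MISS, evict cow(c=2). Cache: [owl(c=1) elk(c=2) eel(c=2) yak(c=8)]
  19. access eel: HIT, count now 3. Cache: [owl(c=1) elk(c=2) eel(c=3) yak(c=8)]
  20. access eel: HIT, count now 4. Cache: [owl(c=1) elk(c=2) eel(c=4) yak(c=8)]
  21. access eel: HIT, count now 5. Cache: [owl(c=1) elk(c=2) eel(c=5) yak(c=8)]
  22. access bee: MISS, evict owl(c=1). Cache: [bee(c=1) elk(c=2) eel(c=5) yak(c=8)]
  23. access bee: HIT, count now 2. Cache: [elk(c=2) bee(c=2) eel(c=5) yak(c=8)]
  24. access owl: MISS, evict elk(c=2). Cache: [owl(c=1) bee(c=2) eel(c=5) yak(c=8)]
  25. access bee: HIT, count now 3. Cache: [owl(c=1) bee(c=3) eel(c=5) yak(c=8)]
  26. access bee: HIT, count now 4. Cache: [owl(c=1) bee(c=4) eel(c=5) yak(c=8)]
  27. access elk: MISS, evict owl(c=1). Cache: [elk(c=1) bee(c=4) eel(c=5) yak(c=8)]
  28. access elk: HIT, count now 2. Cache: [elk(c=2) bee(c=4) eel(c=5) yak(c=8)]
  29. access bee: HIT, count now 5. Cache: [elk(c=2) eel(c=5) bee(c=5) yak(c=8)]
  30. access owl: MISS, evict elk(c=2). Cache: [owl(c=1) eel(c=5) bee(c=5) yak(c=8)]
  31. access bee: HIT, count now 6. Cache: [owl(c=1) eel(c=5) bee(c=6) yak(c=8)]
  32. access yak: HIT, count now 9. Cache: [owl(c=1) eel(c=5) bee(c=6) yak(c=9)]
  33. access yak: HIT, count now 10. Cache: [owl(c=1) eel(c=5) bee(c=6) yak(c=10)]
Total: 22 hits, 11 misses, 7 evictions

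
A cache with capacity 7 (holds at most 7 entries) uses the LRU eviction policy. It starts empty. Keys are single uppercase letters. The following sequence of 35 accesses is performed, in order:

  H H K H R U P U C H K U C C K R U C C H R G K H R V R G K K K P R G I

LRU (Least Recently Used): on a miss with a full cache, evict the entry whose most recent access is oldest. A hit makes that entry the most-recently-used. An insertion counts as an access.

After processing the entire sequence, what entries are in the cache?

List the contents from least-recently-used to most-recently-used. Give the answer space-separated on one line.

Answer: H V K P R G I

Derivation:
LRU simulation (capacity=7):
  1. access H: MISS. Cache (LRU->MRU): [H]
  2. access H: HIT. Cache (LRU->MRU): [H]
  3. access K: MISS. Cache (LRU->MRU): [H K]
  4. access H: HIT. Cache (LRU->MRU): [K H]
  5. access R: MISS. Cache (LRU->MRU): [K H R]
  6. access U: MISS. Cache (LRU->MRU): [K H R U]
  7. access P: MISS. Cache (LRU->MRU): [K H R U P]
  8. access U: HIT. Cache (LRU->MRU): [K H R P U]
  9. access C: MISS. Cache (LRU->MRU): [K H R P U C]
  10. access H: HIT. Cache (LRU->MRU): [K R P U C H]
  11. access K: HIT. Cache (LRU->MRU): [R P U C H K]
  12. access U: HIT. Cache (LRU->MRU): [R P C H K U]
  13. access C: HIT. Cache (LRU->MRU): [R P H K U C]
  14. access C: HIT. Cache (LRU->MRU): [R P H K U C]
  15. access K: HIT. Cache (LRU->MRU): [R P H U C K]
  16. access R: HIT. Cache (LRU->MRU): [P H U C K R]
  17. access U: HIT. Cache (LRU->MRU): [P H C K R U]
  18. access C: HIT. Cache (LRU->MRU): [P H K R U C]
  19. access C: HIT. Cache (LRU->MRU): [P H K R U C]
  20. access H: HIT. Cache (LRU->MRU): [P K R U C H]
  21. access R: HIT. Cache (LRU->MRU): [P K U C H R]
  22. access G: MISS. Cache (LRU->MRU): [P K U C H R G]
  23. access K: HIT. Cache (LRU->MRU): [P U C H R G K]
  24. access H: HIT. Cache (LRU->MRU): [P U C R G K H]
  25. access R: HIT. Cache (LRU->MRU): [P U C G K H R]
  26. access V: MISS, evict P. Cache (LRU->MRU): [U C G K H R V]
  27. access R: HIT. Cache (LRU->MRU): [U C G K H V R]
  28. access G: HIT. Cache (LRU->MRU): [U C K H V R G]
  29. access K: HIT. Cache (LRU->MRU): [U C H V R G K]
  30. access K: HIT. Cache (LRU->MRU): [U C H V R G K]
  31. access K: HIT. Cache (LRU->MRU): [U C H V R G K]
  32. access P: MISS, evict U. Cache (LRU->MRU): [C H V R G K P]
  33. access R: HIT. Cache (LRU->MRU): [C H V G K P R]
  34. access G: HIT. Cache (LRU->MRU): [C H V K P R G]
  35. access I: MISS, evict C. Cache (LRU->MRU): [H V K P R G I]
Total: 25 hits, 10 misses, 3 evictions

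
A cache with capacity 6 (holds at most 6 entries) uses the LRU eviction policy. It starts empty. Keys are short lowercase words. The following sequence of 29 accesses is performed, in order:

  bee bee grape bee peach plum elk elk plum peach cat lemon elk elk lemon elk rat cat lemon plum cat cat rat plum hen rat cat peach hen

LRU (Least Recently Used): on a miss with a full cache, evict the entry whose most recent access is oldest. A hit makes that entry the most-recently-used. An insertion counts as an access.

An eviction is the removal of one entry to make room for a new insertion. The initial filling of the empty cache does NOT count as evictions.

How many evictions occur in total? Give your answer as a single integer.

Answer: 4

Derivation:
LRU simulation (capacity=6):
  1. access bee: MISS. Cache (LRU->MRU): [bee]
  2. access bee: HIT. Cache (LRU->MRU): [bee]
  3. access grape: MISS. Cache (LRU->MRU): [bee grape]
  4. access bee: HIT. Cache (LRU->MRU): [grape bee]
  5. access peach: MISS. Cache (LRU->MRU): [grape bee peach]
  6. access plum: MISS. Cache (LRU->MRU): [grape bee peach plum]
  7. access elk: MISS. Cache (LRU->MRU): [grape bee peach plum elk]
  8. access elk: HIT. Cache (LRU->MRU): [grape bee peach plum elk]
  9. access plum: HIT. Cache (LRU->MRU): [grape bee peach elk plum]
  10. access peach: HIT. Cache (LRU->MRU): [grape bee elk plum peach]
  11. access cat: MISS. Cache (LRU->MRU): [grape bee elk plum peach cat]
  12. access lemon: MISS, evict grape. Cache (LRU->MRU): [bee elk plum peach cat lemon]
  13. access elk: HIT. Cache (LRU->MRU): [bee plum peach cat lemon elk]
  14. access elk: HIT. Cache (LRU->MRU): [bee plum peach cat lemon elk]
  15. access lemon: HIT. Cache (LRU->MRU): [bee plum peach cat elk lemon]
  16. access elk: HIT. Cache (LRU->MRU): [bee plum peach cat lemon elk]
  17. access rat: MISS, evict bee. Cache (LRU->MRU): [plum peach cat lemon elk rat]
  18. access cat: HIT. Cache (LRU->MRU): [plum peach lemon elk rat cat]
  19. access lemon: HIT. Cache (LRU->MRU): [plum peach elk rat cat lemon]
  20. access plum: HIT. Cache (LRU->MRU): [peach elk rat cat lemon plum]
  21. access cat: HIT. Cache (LRU->MRU): [peach elk rat lemon plum cat]
  22. access cat: HIT. Cache (LRU->MRU): [peach elk rat lemon plum cat]
  23. access rat: HIT. Cache (LRU->MRU): [peach elk lemon plum cat rat]
  24. access plum: HIT. Cache (LRU->MRU): [peach elk lemon cat rat plum]
  25. access hen: MISS, evict peach. Cache (LRU->MRU): [elk lemon cat rat plum hen]
  26. access rat: HIT. Cache (LRU->MRU): [elk lemon cat plum hen rat]
  27. access cat: HIT. Cache (LRU->MRU): [elk lemon plum hen rat cat]
  28. access peach: MISS, evict elk. Cache (LRU->MRU): [lemon plum hen rat cat peach]
  29. access hen: HIT. Cache (LRU->MRU): [lemon plum rat cat peach hen]
Total: 19 hits, 10 misses, 4 evictions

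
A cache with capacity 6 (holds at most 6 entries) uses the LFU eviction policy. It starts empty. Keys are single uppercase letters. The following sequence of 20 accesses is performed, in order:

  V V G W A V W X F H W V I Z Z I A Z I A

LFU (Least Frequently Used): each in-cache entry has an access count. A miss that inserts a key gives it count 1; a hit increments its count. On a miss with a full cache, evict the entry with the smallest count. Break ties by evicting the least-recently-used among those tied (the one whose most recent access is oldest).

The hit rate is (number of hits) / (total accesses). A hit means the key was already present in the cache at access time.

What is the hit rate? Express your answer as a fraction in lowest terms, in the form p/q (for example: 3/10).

LFU simulation (capacity=6):
  1. access V: MISS. Cache: [V(c=1)]
  2. access V: HIT, count now 2. Cache: [V(c=2)]
  3. access G: MISS. Cache: [G(c=1) V(c=2)]
  4. access W: MISS. Cache: [G(c=1) W(c=1) V(c=2)]
  5. access A: MISS. Cache: [G(c=1) W(c=1) A(c=1) V(c=2)]
  6. access V: HIT, count now 3. Cache: [G(c=1) W(c=1) A(c=1) V(c=3)]
  7. access W: HIT, count now 2. Cache: [G(c=1) A(c=1) W(c=2) V(c=3)]
  8. access X: MISS. Cache: [G(c=1) A(c=1) X(c=1) W(c=2) V(c=3)]
  9. access F: MISS. Cache: [G(c=1) A(c=1) X(c=1) F(c=1) W(c=2) V(c=3)]
  10. access H: MISS, evict G(c=1). Cache: [A(c=1) X(c=1) F(c=1) H(c=1) W(c=2) V(c=3)]
  11. access W: HIT, count now 3. Cache: [A(c=1) X(c=1) F(c=1) H(c=1) V(c=3) W(c=3)]
  12. access V: HIT, count now 4. Cache: [A(c=1) X(c=1) F(c=1) H(c=1) W(c=3) V(c=4)]
  13. access I: MISS, evict A(c=1). Cache: [X(c=1) F(c=1) H(c=1) I(c=1) W(c=3) V(c=4)]
  14. access Z: MISS, evict X(c=1). Cache: [F(c=1) H(c=1) I(c=1) Z(c=1) W(c=3) V(c=4)]
  15. access Z: HIT, count now 2. Cache: [F(c=1) H(c=1) I(c=1) Z(c=2) W(c=3) V(c=4)]
  16. access I: HIT, count now 2. Cache: [F(c=1) H(c=1) Z(c=2) I(c=2) W(c=3) V(c=4)]
  17. access A: MISS, evict F(c=1). Cache: [H(c=1) A(c=1) Z(c=2) I(c=2) W(c=3) V(c=4)]
  18. access Z: HIT, count now 3. Cache: [H(c=1) A(c=1) I(c=2) W(c=3) Z(c=3) V(c=4)]
  19. access I: HIT, count now 3. Cache: [H(c=1) A(c=1) W(c=3) Z(c=3) I(c=3) V(c=4)]
  20. access A: HIT, count now 2. Cache: [H(c=1) A(c=2) W(c=3) Z(c=3) I(c=3) V(c=4)]
Total: 10 hits, 10 misses, 4 evictions

Hit rate = 10/20 = 1/2

Answer: 1/2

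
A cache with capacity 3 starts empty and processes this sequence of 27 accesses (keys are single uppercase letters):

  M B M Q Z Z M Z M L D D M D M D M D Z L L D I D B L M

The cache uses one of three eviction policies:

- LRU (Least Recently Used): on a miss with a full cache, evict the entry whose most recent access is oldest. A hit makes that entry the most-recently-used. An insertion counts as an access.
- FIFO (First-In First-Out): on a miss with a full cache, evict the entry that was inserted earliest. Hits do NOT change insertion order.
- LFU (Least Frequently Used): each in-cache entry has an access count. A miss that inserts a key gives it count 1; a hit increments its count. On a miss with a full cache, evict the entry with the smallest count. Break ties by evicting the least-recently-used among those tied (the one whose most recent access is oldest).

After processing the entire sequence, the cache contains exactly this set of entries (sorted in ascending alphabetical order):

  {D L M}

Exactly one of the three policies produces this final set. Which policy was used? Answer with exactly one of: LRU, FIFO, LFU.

Answer: LFU

Derivation:
Simulating under each policy and comparing final sets:
  LRU: final set = {B L M} -> differs
  FIFO: final set = {B L M} -> differs
  LFU: final set = {D L M} -> MATCHES target
Only LFU produces the target set.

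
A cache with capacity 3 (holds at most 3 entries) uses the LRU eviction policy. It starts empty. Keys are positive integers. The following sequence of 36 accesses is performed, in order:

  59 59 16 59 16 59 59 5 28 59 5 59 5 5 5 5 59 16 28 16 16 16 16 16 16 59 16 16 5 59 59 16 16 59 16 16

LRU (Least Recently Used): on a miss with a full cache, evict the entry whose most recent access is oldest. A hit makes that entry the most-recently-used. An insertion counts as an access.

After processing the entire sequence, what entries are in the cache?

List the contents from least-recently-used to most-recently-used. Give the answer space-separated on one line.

Answer: 5 59 16

Derivation:
LRU simulation (capacity=3):
  1. access 59: MISS. Cache (LRU->MRU): [59]
  2. access 59: HIT. Cache (LRU->MRU): [59]
  3. access 16: MISS. Cache (LRU->MRU): [59 16]
  4. access 59: HIT. Cache (LRU->MRU): [16 59]
  5. access 16: HIT. Cache (LRU->MRU): [59 16]
  6. access 59: HIT. Cache (LRU->MRU): [16 59]
  7. access 59: HIT. Cache (LRU->MRU): [16 59]
  8. access 5: MISS. Cache (LRU->MRU): [16 59 5]
  9. access 28: MISS, evict 16. Cache (LRU->MRU): [59 5 28]
  10. access 59: HIT. Cache (LRU->MRU): [5 28 59]
  11. access 5: HIT. Cache (LRU->MRU): [28 59 5]
  12. access 59: HIT. Cache (LRU->MRU): [28 5 59]
  13. access 5: HIT. Cache (LRU->MRU): [28 59 5]
  14. access 5: HIT. Cache (LRU->MRU): [28 59 5]
  15. access 5: HIT. Cache (LRU->MRU): [28 59 5]
  16. access 5: HIT. Cache (LRU->MRU): [28 59 5]
  17. access 59: HIT. Cache (LRU->MRU): [28 5 59]
  18. access 16: MISS, evict 28. Cache (LRU->MRU): [5 59 16]
  19. access 28: MISS, evict 5. Cache (LRU->MRU): [59 16 28]
  20. access 16: HIT. Cache (LRU->MRU): [59 28 16]
  21. access 16: HIT. Cache (LRU->MRU): [59 28 16]
  22. access 16: HIT. Cache (LRU->MRU): [59 28 16]
  23. access 16: HIT. Cache (LRU->MRU): [59 28 16]
  24. access 16: HIT. Cache (LRU->MRU): [59 28 16]
  25. access 16: HIT. Cache (LRU->MRU): [59 28 16]
  26. access 59: HIT. Cache (LRU->MRU): [28 16 59]
  27. access 16: HIT. Cache (LRU->MRU): [28 59 16]
  28. access 16: HIT. Cache (LRU->MRU): [28 59 16]
  29. access 5: MISS, evict 28. Cache (LRU->MRU): [59 16 5]
  30. access 59: HIT. Cache (LRU->MRU): [16 5 59]
  31. access 59: HIT. Cache (LRU->MRU): [16 5 59]
  32. access 16: HIT. Cache (LRU->MRU): [5 59 16]
  33. access 16: HIT. Cache (LRU->MRU): [5 59 16]
  34. access 59: HIT. Cache (LRU->MRU): [5 16 59]
  35. access 16: HIT. Cache (LRU->MRU): [5 59 16]
  36. access 16: HIT. Cache (LRU->MRU): [5 59 16]
Total: 29 hits, 7 misses, 4 evictions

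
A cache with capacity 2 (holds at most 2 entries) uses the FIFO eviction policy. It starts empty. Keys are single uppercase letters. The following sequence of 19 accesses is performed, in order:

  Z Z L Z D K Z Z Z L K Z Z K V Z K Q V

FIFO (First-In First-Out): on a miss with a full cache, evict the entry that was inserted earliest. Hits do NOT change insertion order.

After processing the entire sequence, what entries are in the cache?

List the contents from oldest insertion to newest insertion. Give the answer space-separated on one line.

Answer: Q V

Derivation:
FIFO simulation (capacity=2):
  1. access Z: MISS. Cache (old->new): [Z]
  2. access Z: HIT. Cache (old->new): [Z]
  3. access L: MISS. Cache (old->new): [Z L]
  4. access Z: HIT. Cache (old->new): [Z L]
  5. access D: MISS, evict Z. Cache (old->new): [L D]
  6. access K: MISS, evict L. Cache (old->new): [D K]
  7. access Z: MISS, evict D. Cache (old->new): [K Z]
  8. access Z: HIT. Cache (old->new): [K Z]
  9. access Z: HIT. Cache (old->new): [K Z]
  10. access L: MISS, evict K. Cache (old->new): [Z L]
  11. access K: MISS, evict Z. Cache (old->new): [L K]
  12. access Z: MISS, evict L. Cache (old->new): [K Z]
  13. access Z: HIT. Cache (old->new): [K Z]
  14. access K: HIT. Cache (old->new): [K Z]
  15. access V: MISS, evict K. Cache (old->new): [Z V]
  16. access Z: HIT. Cache (old->new): [Z V]
  17. access K: MISS, evict Z. Cache (old->new): [V K]
  18. access Q: MISS, evict V. Cache (old->new): [K Q]
  19. access V: MISS, evict K. Cache (old->new): [Q V]
Total: 7 hits, 12 misses, 10 evictions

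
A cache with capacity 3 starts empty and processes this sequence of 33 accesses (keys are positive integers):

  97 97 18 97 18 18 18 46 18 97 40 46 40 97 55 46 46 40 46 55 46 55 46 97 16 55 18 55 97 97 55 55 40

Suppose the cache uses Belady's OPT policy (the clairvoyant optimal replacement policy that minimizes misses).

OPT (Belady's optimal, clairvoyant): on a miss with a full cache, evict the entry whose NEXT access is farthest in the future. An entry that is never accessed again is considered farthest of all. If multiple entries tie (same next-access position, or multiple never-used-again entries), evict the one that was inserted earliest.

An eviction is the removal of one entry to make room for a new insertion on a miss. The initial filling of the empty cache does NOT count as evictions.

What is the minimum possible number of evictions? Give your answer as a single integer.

OPT (Belady) simulation (capacity=3):
  1. access 97: MISS. Cache: [97]
  2. access 97: HIT. Next use of 97: step 4. Cache: [97]
  3. access 18: MISS. Cache: [97 18]
  4. access 97: HIT. Next use of 97: step 10. Cache: [97 18]
  5. access 18: HIT. Next use of 18: step 6. Cache: [97 18]
  6. access 18: HIT. Next use of 18: step 7. Cache: [97 18]
  7. access 18: HIT. Next use of 18: step 9. Cache: [97 18]
  8. access 46: MISS. Cache: [97 18 46]
  9. access 18: HIT. Next use of 18: step 27. Cache: [97 18 46]
  10. access 97: HIT. Next use of 97: step 14. Cache: [97 18 46]
  11. access 40: MISS, evict 18 (next use: step 27). Cache: [97 46 40]
  12. access 46: HIT. Next use of 46: step 16. Cache: [97 46 40]
  13. access 40: HIT. Next use of 40: step 18. Cache: [97 46 40]
  14. access 97: HIT. Next use of 97: step 24. Cache: [97 46 40]
  15. access 55: MISS, evict 97 (next use: step 24). Cache: [46 40 55]
  16. access 46: HIT. Next use of 46: step 17. Cache: [46 40 55]
  17. access 46: HIT. Next use of 46: step 19. Cache: [46 40 55]
  18. access 40: HIT. Next use of 40: step 33. Cache: [46 40 55]
  19. access 46: HIT. Next use of 46: step 21. Cache: [46 40 55]
  20. access 55: HIT. Next use of 55: step 22. Cache: [46 40 55]
  21. access 46: HIT. Next use of 46: step 23. Cache: [46 40 55]
  22. access 55: HIT. Next use of 55: step 26. Cache: [46 40 55]
  23. access 46: HIT. Next use of 46: never. Cache: [46 40 55]
  24. access 97: MISS, evict 46 (next use: never). Cache: [40 55 97]
  25. access 16: MISS, evict 40 (next use: step 33). Cache: [55 97 16]
  26. access 55: HIT. Next use of 55: step 28. Cache: [55 97 16]
  27. access 18: MISS, evict 16 (next use: never). Cache: [55 97 18]
  28. access 55: HIT. Next use of 55: step 31. Cache: [55 97 18]
  29. access 97: HIT. Next use of 97: step 30. Cache: [55 97 18]
  30. access 97: HIT. Next use of 97: never. Cache: [55 97 18]
  31. access 55: HIT. Next use of 55: step 32. Cache: [55 97 18]
  32. access 55: HIT. Next use of 55: never. Cache: [55 97 18]
  33. access 40: MISS, evict 55 (next use: never). Cache: [97 18 40]
Total: 24 hits, 9 misses, 6 evictions

Answer: 6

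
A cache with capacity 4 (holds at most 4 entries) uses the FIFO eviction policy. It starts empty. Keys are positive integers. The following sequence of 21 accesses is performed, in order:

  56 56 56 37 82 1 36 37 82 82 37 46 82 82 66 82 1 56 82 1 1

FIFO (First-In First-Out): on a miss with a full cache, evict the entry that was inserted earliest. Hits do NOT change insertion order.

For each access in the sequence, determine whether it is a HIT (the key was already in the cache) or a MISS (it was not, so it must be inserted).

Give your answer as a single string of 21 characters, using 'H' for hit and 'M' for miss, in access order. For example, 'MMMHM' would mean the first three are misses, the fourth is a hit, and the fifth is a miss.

FIFO simulation (capacity=4):
  1. access 56: MISS. Cache (old->new): [56]
  2. access 56: HIT. Cache (old->new): [56]
  3. access 56: HIT. Cache (old->new): [56]
  4. access 37: MISS. Cache (old->new): [56 37]
  5. access 82: MISS. Cache (old->new): [56 37 82]
  6. access 1: MISS. Cache (old->new): [56 37 82 1]
  7. access 36: MISS, evict 56. Cache (old->new): [37 82 1 36]
  8. access 37: HIT. Cache (old->new): [37 82 1 36]
  9. access 82: HIT. Cache (old->new): [37 82 1 36]
  10. access 82: HIT. Cache (old->new): [37 82 1 36]
  11. access 37: HIT. Cache (old->new): [37 82 1 36]
  12. access 46: MISS, evict 37. Cache (old->new): [82 1 36 46]
  13. access 82: HIT. Cache (old->new): [82 1 36 46]
  14. access 82: HIT. Cache (old->new): [82 1 36 46]
  15. access 66: MISS, evict 82. Cache (old->new): [1 36 46 66]
  16. access 82: MISS, evict 1. Cache (old->new): [36 46 66 82]
  17. access 1: MISS, evict 36. Cache (old->new): [46 66 82 1]
  18. access 56: MISS, evict 46. Cache (old->new): [66 82 1 56]
  19. access 82: HIT. Cache (old->new): [66 82 1 56]
  20. access 1: HIT. Cache (old->new): [66 82 1 56]
  21. access 1: HIT. Cache (old->new): [66 82 1 56]
Total: 11 hits, 10 misses, 6 evictions

Answer: MHHMMMMHHHHMHHMMMMHHH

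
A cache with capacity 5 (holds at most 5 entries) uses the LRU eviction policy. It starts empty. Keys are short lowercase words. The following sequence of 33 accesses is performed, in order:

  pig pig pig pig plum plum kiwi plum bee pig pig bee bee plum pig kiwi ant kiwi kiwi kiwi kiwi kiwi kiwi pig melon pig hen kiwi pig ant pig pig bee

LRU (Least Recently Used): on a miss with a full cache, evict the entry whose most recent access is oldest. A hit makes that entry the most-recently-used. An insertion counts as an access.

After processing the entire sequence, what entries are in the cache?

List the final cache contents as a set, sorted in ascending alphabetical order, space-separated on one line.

LRU simulation (capacity=5):
  1. access pig: MISS. Cache (LRU->MRU): [pig]
  2. access pig: HIT. Cache (LRU->MRU): [pig]
  3. access pig: HIT. Cache (LRU->MRU): [pig]
  4. access pig: HIT. Cache (LRU->MRU): [pig]
  5. access plum: MISS. Cache (LRU->MRU): [pig plum]
  6. access plum: HIT. Cache (LRU->MRU): [pig plum]
  7. access kiwi: MISS. Cache (LRU->MRU): [pig plum kiwi]
  8. access plum: HIT. Cache (LRU->MRU): [pig kiwi plum]
  9. access bee: MISS. Cache (LRU->MRU): [pig kiwi plum bee]
  10. access pig: HIT. Cache (LRU->MRU): [kiwi plum bee pig]
  11. access pig: HIT. Cache (LRU->MRU): [kiwi plum bee pig]
  12. access bee: HIT. Cache (LRU->MRU): [kiwi plum pig bee]
  13. access bee: HIT. Cache (LRU->MRU): [kiwi plum pig bee]
  14. access plum: HIT. Cache (LRU->MRU): [kiwi pig bee plum]
  15. access pig: HIT. Cache (LRU->MRU): [kiwi bee plum pig]
  16. access kiwi: HIT. Cache (LRU->MRU): [bee plum pig kiwi]
  17. access ant: MISS. Cache (LRU->MRU): [bee plum pig kiwi ant]
  18. access kiwi: HIT. Cache (LRU->MRU): [bee plum pig ant kiwi]
  19. access kiwi: HIT. Cache (LRU->MRU): [bee plum pig ant kiwi]
  20. access kiwi: HIT. Cache (LRU->MRU): [bee plum pig ant kiwi]
  21. access kiwi: HIT. Cache (LRU->MRU): [bee plum pig ant kiwi]
  22. access kiwi: HIT. Cache (LRU->MRU): [bee plum pig ant kiwi]
  23. access kiwi: HIT. Cache (LRU->MRU): [bee plum pig ant kiwi]
  24. access pig: HIT. Cache (LRU->MRU): [bee plum ant kiwi pig]
  25. access melon: MISS, evict bee. Cache (LRU->MRU): [plum ant kiwi pig melon]
  26. access pig: HIT. Cache (LRU->MRU): [plum ant kiwi melon pig]
  27. access hen: MISS, evict plum. Cache (LRU->MRU): [ant kiwi melon pig hen]
  28. access kiwi: HIT. Cache (LRU->MRU): [ant melon pig hen kiwi]
  29. access pig: HIT. Cache (LRU->MRU): [ant melon hen kiwi pig]
  30. access ant: HIT. Cache (LRU->MRU): [melon hen kiwi pig ant]
  31. access pig: HIT. Cache (LRU->MRU): [melon hen kiwi ant pig]
  32. access pig: HIT. Cache (LRU->MRU): [melon hen kiwi ant pig]
  33. access bee: MISS, evict melon. Cache (LRU->MRU): [hen kiwi ant pig bee]
Total: 25 hits, 8 misses, 3 evictions

Answer: ant bee hen kiwi pig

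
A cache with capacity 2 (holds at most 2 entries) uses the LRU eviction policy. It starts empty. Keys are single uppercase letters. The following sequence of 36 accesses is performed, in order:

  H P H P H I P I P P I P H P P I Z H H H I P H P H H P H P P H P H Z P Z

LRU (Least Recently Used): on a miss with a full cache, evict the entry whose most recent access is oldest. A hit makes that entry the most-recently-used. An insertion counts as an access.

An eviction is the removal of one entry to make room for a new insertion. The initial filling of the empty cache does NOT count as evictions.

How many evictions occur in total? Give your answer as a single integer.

LRU simulation (capacity=2):
  1. access H: MISS. Cache (LRU->MRU): [H]
  2. access P: MISS. Cache (LRU->MRU): [H P]
  3. access H: HIT. Cache (LRU->MRU): [P H]
  4. access P: HIT. Cache (LRU->MRU): [H P]
  5. access H: HIT. Cache (LRU->MRU): [P H]
  6. access I: MISS, evict P. Cache (LRU->MRU): [H I]
  7. access P: MISS, evict H. Cache (LRU->MRU): [I P]
  8. access I: HIT. Cache (LRU->MRU): [P I]
  9. access P: HIT. Cache (LRU->MRU): [I P]
  10. access P: HIT. Cache (LRU->MRU): [I P]
  11. access I: HIT. Cache (LRU->MRU): [P I]
  12. access P: HIT. Cache (LRU->MRU): [I P]
  13. access H: MISS, evict I. Cache (LRU->MRU): [P H]
  14. access P: HIT. Cache (LRU->MRU): [H P]
  15. access P: HIT. Cache (LRU->MRU): [H P]
  16. access I: MISS, evict H. Cache (LRU->MRU): [P I]
  17. access Z: MISS, evict P. Cache (LRU->MRU): [I Z]
  18. access H: MISS, evict I. Cache (LRU->MRU): [Z H]
  19. access H: HIT. Cache (LRU->MRU): [Z H]
  20. access H: HIT. Cache (LRU->MRU): [Z H]
  21. access I: MISS, evict Z. Cache (LRU->MRU): [H I]
  22. access P: MISS, evict H. Cache (LRU->MRU): [I P]
  23. access H: MISS, evict I. Cache (LRU->MRU): [P H]
  24. access P: HIT. Cache (LRU->MRU): [H P]
  25. access H: HIT. Cache (LRU->MRU): [P H]
  26. access H: HIT. Cache (LRU->MRU): [P H]
  27. access P: HIT. Cache (LRU->MRU): [H P]
  28. access H: HIT. Cache (LRU->MRU): [P H]
  29. access P: HIT. Cache (LRU->MRU): [H P]
  30. access P: HIT. Cache (LRU->MRU): [H P]
  31. access H: HIT. Cache (LRU->MRU): [P H]
  32. access P: HIT. Cache (LRU->MRU): [H P]
  33. access H: HIT. Cache (LRU->MRU): [P H]
  34. access Z: MISS, evict P. Cache (LRU->MRU): [H Z]
  35. access P: MISS, evict H. Cache (LRU->MRU): [Z P]
  36. access Z: HIT. Cache (LRU->MRU): [P Z]
Total: 23 hits, 13 misses, 11 evictions

Answer: 11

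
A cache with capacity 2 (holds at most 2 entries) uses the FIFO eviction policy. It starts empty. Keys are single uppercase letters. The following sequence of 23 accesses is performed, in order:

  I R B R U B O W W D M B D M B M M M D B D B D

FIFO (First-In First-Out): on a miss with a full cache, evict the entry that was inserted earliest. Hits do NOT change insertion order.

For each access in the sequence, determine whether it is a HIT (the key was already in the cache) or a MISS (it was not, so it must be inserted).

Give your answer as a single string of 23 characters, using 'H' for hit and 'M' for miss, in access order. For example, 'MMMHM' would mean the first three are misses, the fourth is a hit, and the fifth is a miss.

FIFO simulation (capacity=2):
  1. access I: MISS. Cache (old->new): [I]
  2. access R: MISS. Cache (old->new): [I R]
  3. access B: MISS, evict I. Cache (old->new): [R B]
  4. access R: HIT. Cache (old->new): [R B]
  5. access U: MISS, evict R. Cache (old->new): [B U]
  6. access B: HIT. Cache (old->new): [B U]
  7. access O: MISS, evict B. Cache (old->new): [U O]
  8. access W: MISS, evict U. Cache (old->new): [O W]
  9. access W: HIT. Cache (old->new): [O W]
  10. access D: MISS, evict O. Cache (old->new): [W D]
  11. access M: MISS, evict W. Cache (old->new): [D M]
  12. access B: MISS, evict D. Cache (old->new): [M B]
  13. access D: MISS, evict M. Cache (old->new): [B D]
  14. access M: MISS, evict B. Cache (old->new): [D M]
  15. access B: MISS, evict D. Cache (old->new): [M B]
  16. access M: HIT. Cache (old->new): [M B]
  17. access M: HIT. Cache (old->new): [M B]
  18. access M: HIT. Cache (old->new): [M B]
  19. access D: MISS, evict M. Cache (old->new): [B D]
  20. access B: HIT. Cache (old->new): [B D]
  21. access D: HIT. Cache (old->new): [B D]
  22. access B: HIT. Cache (old->new): [B D]
  23. access D: HIT. Cache (old->new): [B D]
Total: 10 hits, 13 misses, 11 evictions

Answer: MMMHMHMMHMMMMMMHHHMHHHH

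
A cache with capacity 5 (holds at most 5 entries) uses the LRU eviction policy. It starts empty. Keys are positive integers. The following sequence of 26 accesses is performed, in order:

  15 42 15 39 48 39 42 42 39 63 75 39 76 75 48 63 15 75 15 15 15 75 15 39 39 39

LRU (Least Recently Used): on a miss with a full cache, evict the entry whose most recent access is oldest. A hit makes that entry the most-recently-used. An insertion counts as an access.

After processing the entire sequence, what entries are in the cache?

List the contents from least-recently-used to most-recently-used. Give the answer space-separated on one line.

LRU simulation (capacity=5):
  1. access 15: MISS. Cache (LRU->MRU): [15]
  2. access 42: MISS. Cache (LRU->MRU): [15 42]
  3. access 15: HIT. Cache (LRU->MRU): [42 15]
  4. access 39: MISS. Cache (LRU->MRU): [42 15 39]
  5. access 48: MISS. Cache (LRU->MRU): [42 15 39 48]
  6. access 39: HIT. Cache (LRU->MRU): [42 15 48 39]
  7. access 42: HIT. Cache (LRU->MRU): [15 48 39 42]
  8. access 42: HIT. Cache (LRU->MRU): [15 48 39 42]
  9. access 39: HIT. Cache (LRU->MRU): [15 48 42 39]
  10. access 63: MISS. Cache (LRU->MRU): [15 48 42 39 63]
  11. access 75: MISS, evict 15. Cache (LRU->MRU): [48 42 39 63 75]
  12. access 39: HIT. Cache (LRU->MRU): [48 42 63 75 39]
  13. access 76: MISS, evict 48. Cache (LRU->MRU): [42 63 75 39 76]
  14. access 75: HIT. Cache (LRU->MRU): [42 63 39 76 75]
  15. access 48: MISS, evict 42. Cache (LRU->MRU): [63 39 76 75 48]
  16. access 63: HIT. Cache (LRU->MRU): [39 76 75 48 63]
  17. access 15: MISS, evict 39. Cache (LRU->MRU): [76 75 48 63 15]
  18. access 75: HIT. Cache (LRU->MRU): [76 48 63 15 75]
  19. access 15: HIT. Cache (LRU->MRU): [76 48 63 75 15]
  20. access 15: HIT. Cache (LRU->MRU): [76 48 63 75 15]
  21. access 15: HIT. Cache (LRU->MRU): [76 48 63 75 15]
  22. access 75: HIT. Cache (LRU->MRU): [76 48 63 15 75]
  23. access 15: HIT. Cache (LRU->MRU): [76 48 63 75 15]
  24. access 39: MISS, evict 76. Cache (LRU->MRU): [48 63 75 15 39]
  25. access 39: HIT. Cache (LRU->MRU): [48 63 75 15 39]
  26. access 39: HIT. Cache (LRU->MRU): [48 63 75 15 39]
Total: 16 hits, 10 misses, 5 evictions

Answer: 48 63 75 15 39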